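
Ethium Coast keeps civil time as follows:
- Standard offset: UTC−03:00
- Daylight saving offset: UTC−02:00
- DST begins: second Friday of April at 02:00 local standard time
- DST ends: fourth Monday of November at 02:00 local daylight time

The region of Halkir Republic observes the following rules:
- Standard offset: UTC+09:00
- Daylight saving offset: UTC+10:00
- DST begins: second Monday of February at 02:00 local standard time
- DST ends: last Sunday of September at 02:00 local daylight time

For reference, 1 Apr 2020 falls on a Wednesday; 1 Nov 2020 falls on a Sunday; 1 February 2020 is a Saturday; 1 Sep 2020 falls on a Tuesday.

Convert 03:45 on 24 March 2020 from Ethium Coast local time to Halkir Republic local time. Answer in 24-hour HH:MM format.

1 April 2020 is a Wednesday, so the first Friday is April 3 and the second is April 10.
1 November 2020 is a Sunday, so the first Monday is November 2 and the fourth is November 23.
Daylight saving runs 10 April – 23 November; 24 March 2020 is outside that window, so Ethium Coast is on standard time at UTC−03:00.
03:45 Ethium Coast + 3h = 06:45 UTC.
1 February 2020 is a Saturday, so the first Monday is February 3 and the second is February 10.
1 September 2020 is a Tuesday, so Sundays fall on 6, 13, 20, 27; the last is September 27.
At the standard offset (UTC+09:00), 06:45 UTC + 9h = 15:45 Halkir Republic standard time.
The standard-time date in Halkir Republic, 24 March 2020, falls between 10 February and 27 September, so daylight saving is in effect and Halkir Republic is at UTC+10:00.
06:45 UTC + 10h = 16:45 Halkir Republic.

16:45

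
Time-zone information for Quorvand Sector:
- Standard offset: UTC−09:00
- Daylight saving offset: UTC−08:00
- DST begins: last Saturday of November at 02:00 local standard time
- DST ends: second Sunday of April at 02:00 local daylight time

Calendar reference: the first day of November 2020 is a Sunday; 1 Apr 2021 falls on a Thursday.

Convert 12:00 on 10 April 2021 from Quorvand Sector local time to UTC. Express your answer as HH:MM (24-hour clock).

1 November 2020 is a Sunday, so Saturdays fall on 7, 14, 21, 28; the last is November 28.
1 April 2021 is a Thursday, so the first Sunday is April 4 and the second is April 11.
10 April 2021 lies within the daylight-saving period (28 November 2020 – 11 April 2021), so Quorvand Sector is on daylight time, UTC−08:00.
12:00 local + 8h = 20:00 UTC.

20:00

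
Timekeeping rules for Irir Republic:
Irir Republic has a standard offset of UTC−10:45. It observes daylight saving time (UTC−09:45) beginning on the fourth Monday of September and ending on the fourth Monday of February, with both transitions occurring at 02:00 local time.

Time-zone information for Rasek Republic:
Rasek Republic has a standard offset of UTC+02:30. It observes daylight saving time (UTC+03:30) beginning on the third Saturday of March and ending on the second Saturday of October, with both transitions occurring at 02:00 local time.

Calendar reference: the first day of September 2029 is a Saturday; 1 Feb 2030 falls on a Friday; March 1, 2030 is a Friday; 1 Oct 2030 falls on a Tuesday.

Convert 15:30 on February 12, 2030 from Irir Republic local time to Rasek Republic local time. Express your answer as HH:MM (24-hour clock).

03:45

1 September 2029 is a Saturday, so the first Monday is September 3 and the fourth is September 24.
1 February 2030 is a Friday, so the first Monday is February 4 and the fourth is February 25.
February 12, 2030 falls between 24 September 2029 and 25 February 2030, so daylight saving is in effect and Irir Republic is at UTC−09:45.
15:30 Irir Republic + 9h45m = 01:15 UTC (rolling into the next day, 13 February 2030).
1 March 2030 is a Friday, so the first Saturday is March 2 and the third is March 16.
1 October 2030 is a Tuesday, so the first Saturday is October 5 and the second is October 12.
At the standard offset (UTC+02:30), 01:15 UTC + 2h30m = 03:45 Rasek Republic standard time.
The standard-time date in Rasek Republic, February 13, 2030, does not fall between 16 March and 12 October, so daylight saving is not in effect and Rasek Republic is at UTC+02:30.
01:15 UTC + 2h30m = 03:45 Rasek Republic.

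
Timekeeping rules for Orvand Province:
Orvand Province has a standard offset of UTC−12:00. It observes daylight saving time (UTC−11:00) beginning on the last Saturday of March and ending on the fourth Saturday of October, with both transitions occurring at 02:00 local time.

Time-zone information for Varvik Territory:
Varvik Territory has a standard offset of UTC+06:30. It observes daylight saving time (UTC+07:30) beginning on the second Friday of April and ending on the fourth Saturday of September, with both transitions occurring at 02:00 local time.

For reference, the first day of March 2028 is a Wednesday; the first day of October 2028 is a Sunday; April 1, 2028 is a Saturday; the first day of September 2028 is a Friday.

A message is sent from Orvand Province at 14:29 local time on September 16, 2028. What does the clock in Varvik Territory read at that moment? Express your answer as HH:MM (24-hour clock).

08:59

1 March 2028 is a Wednesday, so Saturdays fall on 4, 11, 18, 25; the last is March 25.
1 October 2028 is a Sunday, so the first Saturday is October 7 and the fourth is October 28.
Daylight saving runs 25 March – 28 October; September 16, 2028 is inside that window, so Orvand Province is at UTC−11:00.
14:29 Orvand Province + 11h = 01:29 UTC (rolling into the next day, 17 September 2028).
1 April 2028 is a Saturday, so the first Friday is April 7 and the second is April 14.
1 September 2028 is a Friday, so the first Saturday is September 2 and the fourth is September 23.
At the standard offset (UTC+06:30), 01:29 UTC + 6h30m = 07:59 Varvik Territory standard time.
The standard-time date in Varvik Territory, September 17, 2028, lies within the daylight-saving period (14 April – 23 September), so Varvik Territory is on daylight time, UTC+07:30.
01:29 UTC + 7h30m = 08:59 Varvik Territory.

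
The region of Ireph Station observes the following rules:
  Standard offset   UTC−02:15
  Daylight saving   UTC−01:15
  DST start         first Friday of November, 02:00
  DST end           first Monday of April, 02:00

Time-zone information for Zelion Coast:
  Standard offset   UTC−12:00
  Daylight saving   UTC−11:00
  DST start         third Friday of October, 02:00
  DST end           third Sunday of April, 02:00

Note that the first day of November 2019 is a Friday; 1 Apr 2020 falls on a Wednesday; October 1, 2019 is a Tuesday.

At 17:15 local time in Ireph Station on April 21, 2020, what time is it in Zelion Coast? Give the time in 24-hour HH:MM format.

1 November 2019 is a Friday, so the first Friday is November 1.
1 April 2020 is a Wednesday, so the first Monday is April 6.
April 21, 2020 does not fall between 1 November 2019 and 6 April 2020, so daylight saving is not in effect and Ireph Station is at UTC−02:15.
17:15 Ireph Station + 2h15m = 19:30 UTC.
1 October 2019 is a Tuesday, so the first Friday is October 4 and the third is October 18.
1 April 2020 is a Wednesday, so the first Sunday is April 5 and the third is April 19.
At the standard offset (UTC−12:00), 19:30 UTC − 12h = 07:30 Zelion Coast standard time.
The standard-time date in Zelion Coast, April 21, 2020, does not fall between 18 October 2019 and 19 April 2020, so daylight saving is not in effect and Zelion Coast is at UTC−12:00.
19:30 UTC − 12h = 07:30 Zelion Coast.

07:30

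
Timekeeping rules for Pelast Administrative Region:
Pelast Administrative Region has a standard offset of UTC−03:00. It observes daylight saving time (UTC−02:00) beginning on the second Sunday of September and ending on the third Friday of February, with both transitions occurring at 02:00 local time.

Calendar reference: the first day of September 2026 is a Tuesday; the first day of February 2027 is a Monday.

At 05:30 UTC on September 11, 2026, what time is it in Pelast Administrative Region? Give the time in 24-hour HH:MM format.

1 September 2026 is a Tuesday, so the first Sunday is September 6 and the second is September 13.
1 February 2027 is a Monday, so the first Friday is February 5 and the third is February 19.
At the standard offset (UTC−03:00), 05:30 UTC − 3h = 02:30 Pelast Administrative Region standard time.
The standard-time date in Pelast Administrative Region, September 11, 2026, is outside the daylight-saving period (13 September 2026 – 19 February 2027), so Pelast Administrative Region is on standard time, UTC−03:00.
05:30 UTC − 3h = 02:30 local.

02:30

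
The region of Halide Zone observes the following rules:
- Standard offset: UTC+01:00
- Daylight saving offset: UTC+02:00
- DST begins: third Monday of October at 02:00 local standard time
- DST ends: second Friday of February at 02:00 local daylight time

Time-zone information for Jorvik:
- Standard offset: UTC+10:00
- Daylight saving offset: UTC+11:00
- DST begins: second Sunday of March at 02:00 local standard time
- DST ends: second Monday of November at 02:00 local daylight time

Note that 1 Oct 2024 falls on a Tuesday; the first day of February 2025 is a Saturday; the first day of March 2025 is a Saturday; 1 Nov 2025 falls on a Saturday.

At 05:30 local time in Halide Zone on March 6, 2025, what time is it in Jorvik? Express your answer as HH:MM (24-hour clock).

1 October 2024 is a Tuesday, so the first Monday is October 7 and the third is October 21.
1 February 2025 is a Saturday, so the first Friday is February 7 and the second is February 14.
March 6, 2025 does not fall between 21 October 2024 and 14 February 2025, so daylight saving is not in effect and Halide Zone is at UTC+01:00.
05:30 Halide Zone − 1h = 04:30 UTC.
1 March 2025 is a Saturday, so the first Sunday is March 2 and the second is March 9.
1 November 2025 is a Saturday, so the first Monday is November 3 and the second is November 10.
At the standard offset (UTC+10:00), 04:30 UTC + 10h = 14:30 Jorvik standard time.
The standard-time date in Jorvik, March 6, 2025, does not fall between 9 March and 10 November, so daylight saving is not in effect and Jorvik is at UTC+10:00.
04:30 UTC + 10h = 14:30 Jorvik.

14:30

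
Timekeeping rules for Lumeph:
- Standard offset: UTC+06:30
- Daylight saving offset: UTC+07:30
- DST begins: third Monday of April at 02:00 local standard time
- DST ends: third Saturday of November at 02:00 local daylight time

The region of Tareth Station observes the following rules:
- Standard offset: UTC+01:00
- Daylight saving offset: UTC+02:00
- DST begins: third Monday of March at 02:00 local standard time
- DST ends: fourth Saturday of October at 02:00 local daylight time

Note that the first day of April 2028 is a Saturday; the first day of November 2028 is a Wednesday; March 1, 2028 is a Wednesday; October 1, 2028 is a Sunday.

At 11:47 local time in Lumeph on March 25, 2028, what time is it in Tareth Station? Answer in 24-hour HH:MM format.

1 April 2028 is a Saturday, so the first Monday is April 3 and the third is April 17.
1 November 2028 is a Wednesday, so the first Saturday is November 4 and the third is November 18.
Daylight saving runs 17 April – 18 November; March 25, 2028 is outside that window, so Lumeph is on standard time at UTC+06:30.
11:47 Lumeph − 6h30m = 05:17 UTC.
1 March 2028 is a Wednesday, so the first Monday is March 6 and the third is March 20.
1 October 2028 is a Sunday, so the first Saturday is October 7 and the fourth is October 28.
At the standard offset (UTC+01:00), 05:17 UTC + 1h = 06:17 Tareth Station standard time.
The standard-time date in Tareth Station, March 25, 2028, lies within the daylight-saving period (20 March – 28 October), so Tareth Station is on daylight time, UTC+02:00.
05:17 UTC + 2h = 07:17 Tareth Station.

07:17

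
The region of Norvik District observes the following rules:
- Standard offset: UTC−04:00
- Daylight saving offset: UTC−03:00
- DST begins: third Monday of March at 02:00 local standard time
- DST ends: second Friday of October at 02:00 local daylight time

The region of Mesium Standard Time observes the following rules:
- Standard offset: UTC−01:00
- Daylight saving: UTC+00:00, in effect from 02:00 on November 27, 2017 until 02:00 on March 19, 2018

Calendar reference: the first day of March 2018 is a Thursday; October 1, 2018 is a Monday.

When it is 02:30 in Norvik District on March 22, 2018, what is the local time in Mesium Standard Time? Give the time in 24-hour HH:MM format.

1 March 2018 is a Thursday, so the first Monday is March 5 and the third is March 19.
1 October 2018 is a Monday, so the first Friday is October 5 and the second is October 12.
March 22, 2018 falls between 19 March and 12 October, so daylight saving is in effect and Norvik District is at UTC−03:00.
02:30 Norvik District + 3h = 05:30 UTC.
At the standard offset (UTC−01:00), 05:30 UTC − 1h = 04:30 Mesium Standard Time standard time.
Daylight saving runs 27 November 2017 – 19 March 2018; the standard-time date in Mesium Standard Time, March 22, 2018, is outside that window, so Mesium Standard Time is on standard time at UTC−01:00.
05:30 UTC − 1h = 04:30 Mesium Standard Time.

04:30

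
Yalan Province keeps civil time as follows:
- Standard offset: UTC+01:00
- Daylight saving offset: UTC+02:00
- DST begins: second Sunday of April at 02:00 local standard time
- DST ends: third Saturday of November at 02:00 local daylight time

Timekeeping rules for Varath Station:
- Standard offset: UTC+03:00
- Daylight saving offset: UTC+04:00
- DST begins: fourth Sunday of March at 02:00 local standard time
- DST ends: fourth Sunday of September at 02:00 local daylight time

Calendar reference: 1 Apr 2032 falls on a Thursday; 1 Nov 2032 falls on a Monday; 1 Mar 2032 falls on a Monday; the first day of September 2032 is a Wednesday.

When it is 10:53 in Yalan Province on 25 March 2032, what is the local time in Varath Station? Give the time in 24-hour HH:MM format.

12:53

1 April 2032 is a Thursday, so the first Sunday is April 4 and the second is April 11.
1 November 2032 is a Monday, so the first Saturday is November 6 and the third is November 20.
25 March 2032 does not fall between 11 April and 20 November, so daylight saving is not in effect and Yalan Province is at UTC+01:00.
10:53 Yalan Province − 1h = 09:53 UTC.
1 March 2032 is a Monday, so the first Sunday is March 7 and the fourth is March 28.
1 September 2032 is a Wednesday, so the first Sunday is September 5 and the fourth is September 26.
At the standard offset (UTC+03:00), 09:53 UTC + 3h = 12:53 Varath Station standard time.
The standard-time date in Varath Station, 25 March 2032, does not fall between 28 March and 26 September, so daylight saving is not in effect and Varath Station is at UTC+03:00.
09:53 UTC + 3h = 12:53 Varath Station.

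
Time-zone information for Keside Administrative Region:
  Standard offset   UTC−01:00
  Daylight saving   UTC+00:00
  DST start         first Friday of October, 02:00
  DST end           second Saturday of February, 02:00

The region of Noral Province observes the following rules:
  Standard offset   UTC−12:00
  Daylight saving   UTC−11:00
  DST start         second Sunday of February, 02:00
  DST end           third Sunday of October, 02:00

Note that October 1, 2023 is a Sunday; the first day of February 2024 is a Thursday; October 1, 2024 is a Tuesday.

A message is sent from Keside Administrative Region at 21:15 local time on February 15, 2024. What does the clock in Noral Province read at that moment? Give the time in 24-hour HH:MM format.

1 October 2023 is a Sunday, so the first Friday is October 6.
1 February 2024 is a Thursday, so the first Saturday is February 3 and the second is February 10.
Daylight saving runs 6 October 2023 – 10 February 2024; February 15, 2024 is outside that window, so Keside Administrative Region is on standard time at UTC−01:00.
21:15 Keside Administrative Region + 1h = 22:15 UTC.
1 February 2024 is a Thursday, so the first Sunday is February 4 and the second is February 11.
1 October 2024 is a Tuesday, so the first Sunday is October 6 and the third is October 20.
At the standard offset (UTC−12:00), 22:15 UTC − 12h = 10:15 Noral Province standard time.
Daylight saving runs 11 February – 20 October; the standard-time date in Noral Province, February 15, 2024, is inside that window, so Noral Province is at UTC−11:00.
22:15 UTC − 11h = 11:15 Noral Province.

11:15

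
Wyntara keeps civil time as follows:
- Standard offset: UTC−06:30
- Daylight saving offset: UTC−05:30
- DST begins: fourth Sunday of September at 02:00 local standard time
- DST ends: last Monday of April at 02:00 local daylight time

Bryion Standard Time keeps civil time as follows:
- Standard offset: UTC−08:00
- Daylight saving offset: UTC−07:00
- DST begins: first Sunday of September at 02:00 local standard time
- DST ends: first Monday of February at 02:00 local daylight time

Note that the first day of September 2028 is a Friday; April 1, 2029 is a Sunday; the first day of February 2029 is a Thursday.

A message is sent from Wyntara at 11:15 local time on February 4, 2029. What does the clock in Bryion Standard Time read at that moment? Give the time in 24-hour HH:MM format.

09:45

1 September 2028 is a Friday, so the first Sunday is September 3 and the fourth is September 24.
1 April 2029 is a Sunday, so Mondays fall on 2, 9, 16, 23, 30; the last is April 30.
Daylight saving runs 24 September 2028 – 30 April 2029; February 4, 2029 is inside that window, so Wyntara is at UTC−05:30.
11:15 Wyntara + 5h30m = 16:45 UTC.
1 September 2028 is a Friday, so the first Sunday is September 3.
1 February 2029 is a Thursday, so the first Monday is February 5.
At the standard offset (UTC−08:00), 16:45 UTC − 8h = 08:45 Bryion Standard Time standard time.
The standard-time date in Bryion Standard Time, February 4, 2029, falls between 3 September 2028 and 5 February 2029, so daylight saving is in effect and Bryion Standard Time is at UTC−07:00.
16:45 UTC − 7h = 09:45 Bryion Standard Time.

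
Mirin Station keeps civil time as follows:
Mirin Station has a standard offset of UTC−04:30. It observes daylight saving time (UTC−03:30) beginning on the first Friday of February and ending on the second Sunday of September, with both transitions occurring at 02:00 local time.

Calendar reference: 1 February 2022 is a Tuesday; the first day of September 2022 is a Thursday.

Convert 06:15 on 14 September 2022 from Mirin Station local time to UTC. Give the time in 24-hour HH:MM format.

10:45

1 February 2022 is a Tuesday, so the first Friday is February 4.
1 September 2022 is a Thursday, so the first Sunday is September 4 and the second is September 11.
14 September 2022 is outside the daylight-saving period (4 February – 11 September), so Mirin Station is on standard time, UTC−04:30.
06:15 local + 4h30m = 10:45 UTC.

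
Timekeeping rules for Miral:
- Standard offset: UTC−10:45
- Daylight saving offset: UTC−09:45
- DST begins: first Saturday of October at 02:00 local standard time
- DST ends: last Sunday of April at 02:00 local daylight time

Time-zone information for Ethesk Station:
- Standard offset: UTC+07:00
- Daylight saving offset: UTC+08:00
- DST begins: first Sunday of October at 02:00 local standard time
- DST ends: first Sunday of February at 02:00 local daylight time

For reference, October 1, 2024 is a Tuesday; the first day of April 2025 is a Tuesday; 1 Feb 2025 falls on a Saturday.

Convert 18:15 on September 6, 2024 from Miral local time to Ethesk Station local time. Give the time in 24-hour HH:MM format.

1 October 2024 is a Tuesday, so the first Saturday is October 5.
1 April 2025 is a Tuesday, so Sundays fall on 6, 13, 20, 27; the last is April 27.
Daylight saving runs 5 October 2024 – 27 April 2025; September 6, 2024 is outside that window, so Miral is on standard time at UTC−10:45.
18:15 Miral + 10h45m = 05:00 UTC (rolling into the next day, 7 September 2024).
1 October 2024 is a Tuesday, so the first Sunday is October 6.
1 February 2025 is a Saturday, so the first Sunday is February 2.
At the standard offset (UTC+07:00), 05:00 UTC + 7h = 12:00 Ethesk Station standard time.
Daylight saving runs 6 October 2024 – 2 February 2025; the standard-time date in Ethesk Station, September 7, 2024, is outside that window, so Ethesk Station is on standard time at UTC+07:00.
05:00 UTC + 7h = 12:00 Ethesk Station.

12:00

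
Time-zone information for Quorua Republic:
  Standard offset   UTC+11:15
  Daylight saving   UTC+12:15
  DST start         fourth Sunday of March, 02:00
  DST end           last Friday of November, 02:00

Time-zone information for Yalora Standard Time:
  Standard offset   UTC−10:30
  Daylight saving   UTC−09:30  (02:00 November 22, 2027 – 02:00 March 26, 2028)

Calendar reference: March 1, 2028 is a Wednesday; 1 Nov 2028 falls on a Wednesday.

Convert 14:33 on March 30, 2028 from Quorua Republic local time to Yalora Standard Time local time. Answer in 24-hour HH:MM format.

15:48

1 March 2028 is a Wednesday, so the first Sunday is March 5 and the fourth is March 26.
1 November 2028 is a Wednesday, so Fridays fall on 3, 10, 17, 24; the last is November 24.
Daylight saving runs 26 March – 24 November; March 30, 2028 is inside that window, so Quorua Republic is at UTC+12:15.
14:33 Quorua Republic − 12h15m = 02:18 UTC.
At the standard offset (UTC−10:30), 02:18 UTC − 10h30m = 15:48 Yalora Standard Time standard time (rolling into the previous day, 29 March 2028).
The standard-time date in Yalora Standard Time, March 29, 2028, does not fall between 22 November 2027 and 26 March 2028, so daylight saving is not in effect and Yalora Standard Time is at UTC−10:30.
02:18 UTC − 10h30m = 15:48 Yalora Standard Time (rolling into the previous day, 29 March 2028).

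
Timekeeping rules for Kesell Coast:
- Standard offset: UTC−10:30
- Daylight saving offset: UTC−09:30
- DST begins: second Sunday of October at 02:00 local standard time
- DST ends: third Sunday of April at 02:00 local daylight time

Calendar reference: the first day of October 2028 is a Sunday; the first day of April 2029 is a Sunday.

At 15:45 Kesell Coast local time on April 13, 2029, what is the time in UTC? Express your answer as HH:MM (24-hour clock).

1 October 2028 is a Sunday, so the first Sunday is October 1 and the second is October 8.
1 April 2029 is a Sunday, so the first Sunday is April 1 and the third is April 15.
Daylight saving runs 8 October 2028 – 15 April 2029; April 13, 2029 is inside that window, so Kesell Coast is at UTC−09:30.
15:45 local + 9h30m = 01:15 UTC (rolling into the next day, 14 April 2029).

01:15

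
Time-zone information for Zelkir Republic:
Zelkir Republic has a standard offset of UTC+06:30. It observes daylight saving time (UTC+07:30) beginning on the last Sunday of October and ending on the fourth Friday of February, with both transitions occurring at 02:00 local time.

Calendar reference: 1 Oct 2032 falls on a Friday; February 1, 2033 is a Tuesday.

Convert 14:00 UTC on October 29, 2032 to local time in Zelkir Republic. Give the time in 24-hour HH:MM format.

1 October 2032 is a Friday, so Sundays fall on 3, 10, 17, 24, 31; the last is October 31.
1 February 2033 is a Tuesday, so the first Friday is February 4 and the fourth is February 25.
At the standard offset (UTC+06:30), 14:00 UTC + 6h30m = 20:30 Zelkir Republic standard time.
The standard-time date in Zelkir Republic, October 29, 2032, is outside the daylight-saving period (31 October 2032 – 25 February 2033), so Zelkir Republic is on standard time, UTC+06:30.
14:00 UTC + 6h30m = 20:30 local.

20:30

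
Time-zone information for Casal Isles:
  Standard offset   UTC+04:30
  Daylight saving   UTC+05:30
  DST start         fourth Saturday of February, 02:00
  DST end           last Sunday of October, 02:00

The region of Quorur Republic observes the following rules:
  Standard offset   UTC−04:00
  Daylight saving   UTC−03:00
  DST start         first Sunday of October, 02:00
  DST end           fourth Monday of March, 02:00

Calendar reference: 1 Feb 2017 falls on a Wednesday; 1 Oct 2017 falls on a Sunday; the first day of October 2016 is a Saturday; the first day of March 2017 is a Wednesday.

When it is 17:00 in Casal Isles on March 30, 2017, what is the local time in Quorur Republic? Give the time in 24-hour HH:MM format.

1 February 2017 is a Wednesday, so the first Saturday is February 4 and the fourth is February 25.
1 October 2017 is a Sunday, so Sundays fall on 1, 8, 15, 22, 29; the last is October 29.
March 30, 2017 falls between 25 February and 29 October, so daylight saving is in effect and Casal Isles is at UTC+05:30.
17:00 Casal Isles − 5h30m = 11:30 UTC.
1 October 2016 is a Saturday, so the first Sunday is October 2.
1 March 2017 is a Wednesday, so the first Monday is March 6 and the fourth is March 27.
At the standard offset (UTC−04:00), 11:30 UTC − 4h = 07:30 Quorur Republic standard time.
The standard-time date in Quorur Republic, March 30, 2017, is outside the daylight-saving period (2 October 2016 – 27 March 2017), so Quorur Republic is on standard time, UTC−04:00.
11:30 UTC − 4h = 07:30 Quorur Republic.

07:30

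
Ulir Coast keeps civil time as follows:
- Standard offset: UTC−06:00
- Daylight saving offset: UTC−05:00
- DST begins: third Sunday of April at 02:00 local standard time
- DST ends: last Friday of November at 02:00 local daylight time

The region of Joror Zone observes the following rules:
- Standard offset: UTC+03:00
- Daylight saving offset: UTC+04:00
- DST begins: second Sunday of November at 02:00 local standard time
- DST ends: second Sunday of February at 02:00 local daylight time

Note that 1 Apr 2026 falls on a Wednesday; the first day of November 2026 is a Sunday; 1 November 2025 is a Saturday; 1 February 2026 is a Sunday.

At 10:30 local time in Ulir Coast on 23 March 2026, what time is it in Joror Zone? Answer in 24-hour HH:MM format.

1 April 2026 is a Wednesday, so the first Sunday is April 5 and the third is April 19.
1 November 2026 is a Sunday, so Fridays fall on 6, 13, 20, 27; the last is November 27.
23 March 2026 does not fall between 19 April and 27 November, so daylight saving is not in effect and Ulir Coast is at UTC−06:00.
10:30 Ulir Coast + 6h = 16:30 UTC.
1 November 2025 is a Saturday, so the first Sunday is November 2 and the second is November 9.
1 February 2026 is a Sunday, so the first Sunday is February 1 and the second is February 8.
At the standard offset (UTC+03:00), 16:30 UTC + 3h = 19:30 Joror Zone standard time.
Daylight saving runs 9 November 2025 – 8 February 2026; the standard-time date in Joror Zone, 23 March 2026, is outside that window, so Joror Zone is on standard time at UTC+03:00.
16:30 UTC + 3h = 19:30 Joror Zone.

19:30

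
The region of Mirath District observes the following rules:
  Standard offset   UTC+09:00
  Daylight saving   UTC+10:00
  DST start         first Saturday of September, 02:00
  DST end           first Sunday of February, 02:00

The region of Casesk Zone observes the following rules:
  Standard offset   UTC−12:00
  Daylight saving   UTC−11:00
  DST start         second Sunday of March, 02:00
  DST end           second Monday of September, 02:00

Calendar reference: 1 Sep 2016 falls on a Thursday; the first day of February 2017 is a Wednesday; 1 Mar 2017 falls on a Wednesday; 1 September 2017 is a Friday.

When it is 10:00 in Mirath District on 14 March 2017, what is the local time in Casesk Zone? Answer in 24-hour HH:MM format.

14:00

1 September 2016 is a Thursday, so the first Saturday is September 3.
1 February 2017 is a Wednesday, so the first Sunday is February 5.
14 March 2017 is outside the daylight-saving period (3 September 2016 – 5 February 2017), so Mirath District is on standard time, UTC+09:00.
10:00 Mirath District − 9h = 01:00 UTC.
1 March 2017 is a Wednesday, so the first Sunday is March 5 and the second is March 12.
1 September 2017 is a Friday, so the first Monday is September 4 and the second is September 11.
At the standard offset (UTC−12:00), 01:00 UTC − 12h = 13:00 Casesk Zone standard time (rolling into the previous day, 13 March 2017).
The standard-time date in Casesk Zone, 13 March 2017, lies within the daylight-saving period (12 March – 11 September), so Casesk Zone is on daylight time, UTC−11:00.
01:00 UTC − 11h = 14:00 Casesk Zone (rolling into the previous day, 13 March 2017).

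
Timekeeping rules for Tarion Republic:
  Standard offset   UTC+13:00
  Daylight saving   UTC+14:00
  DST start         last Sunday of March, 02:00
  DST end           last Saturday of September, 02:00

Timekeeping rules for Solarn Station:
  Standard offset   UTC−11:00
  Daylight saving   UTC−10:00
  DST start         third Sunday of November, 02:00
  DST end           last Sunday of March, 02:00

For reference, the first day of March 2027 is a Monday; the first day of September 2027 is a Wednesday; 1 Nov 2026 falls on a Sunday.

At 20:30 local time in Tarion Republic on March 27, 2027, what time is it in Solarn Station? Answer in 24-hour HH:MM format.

1 March 2027 is a Monday, so Sundays fall on 7, 14, 21, 28; the last is March 28.
1 September 2027 is a Wednesday, so Saturdays fall on 4, 11, 18, 25; the last is September 25.
Daylight saving runs 28 March – 25 September; March 27, 2027 is outside that window, so Tarion Republic is on standard time at UTC+13:00.
20:30 Tarion Republic − 13h = 07:30 UTC.
1 November 2026 is a Sunday, so the first Sunday is November 1 and the third is November 15.
1 March 2027 is a Monday, so Sundays fall on 7, 14, 21, 28; the last is March 28.
At the standard offset (UTC−11:00), 07:30 UTC − 11h = 20:30 Solarn Station standard time (rolling into the previous day, 26 March 2027).
The standard-time date in Solarn Station, March 26, 2027, lies within the daylight-saving period (15 November 2026 – 28 March 2027), so Solarn Station is on daylight time, UTC−10:00.
07:30 UTC − 10h = 21:30 Solarn Station (rolling into the previous day, 26 March 2027).

21:30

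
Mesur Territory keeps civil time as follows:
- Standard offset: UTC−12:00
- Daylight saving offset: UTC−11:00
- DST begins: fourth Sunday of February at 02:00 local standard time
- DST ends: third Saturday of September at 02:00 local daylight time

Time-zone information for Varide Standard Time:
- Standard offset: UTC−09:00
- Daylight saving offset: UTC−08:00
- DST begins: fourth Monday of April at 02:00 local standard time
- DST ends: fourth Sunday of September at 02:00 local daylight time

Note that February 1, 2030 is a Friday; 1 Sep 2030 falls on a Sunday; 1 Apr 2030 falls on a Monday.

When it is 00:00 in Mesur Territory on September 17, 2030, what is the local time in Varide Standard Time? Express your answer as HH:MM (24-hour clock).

03:00

1 February 2030 is a Friday, so the first Sunday is February 3 and the fourth is February 24.
1 September 2030 is a Sunday, so the first Saturday is September 7 and the third is September 21.
Daylight saving runs 24 February – 21 September; September 17, 2030 is inside that window, so Mesur Territory is at UTC−11:00.
00:00 Mesur Territory + 11h = 11:00 UTC.
1 April 2030 is a Monday, so the first Monday is April 1 and the fourth is April 22.
1 September 2030 is a Sunday, so the first Sunday is September 1 and the fourth is September 22.
At the standard offset (UTC−09:00), 11:00 UTC − 9h = 02:00 Varide Standard Time standard time.
The standard-time date in Varide Standard Time, September 17, 2030, falls between 22 April and 22 September, so daylight saving is in effect and Varide Standard Time is at UTC−08:00.
11:00 UTC − 8h = 03:00 Varide Standard Time.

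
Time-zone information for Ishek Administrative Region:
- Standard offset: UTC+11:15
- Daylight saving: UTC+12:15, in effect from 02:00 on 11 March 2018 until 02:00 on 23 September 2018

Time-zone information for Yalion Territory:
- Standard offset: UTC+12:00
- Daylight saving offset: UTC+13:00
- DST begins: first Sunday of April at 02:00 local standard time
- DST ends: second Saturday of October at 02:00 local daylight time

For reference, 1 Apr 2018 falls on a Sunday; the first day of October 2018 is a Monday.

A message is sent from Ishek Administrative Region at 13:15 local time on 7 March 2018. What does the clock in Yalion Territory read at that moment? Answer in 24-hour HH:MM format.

7 March 2018 is outside the daylight-saving period (11 March – 23 September), so Ishek Administrative Region is on standard time, UTC+11:15.
13:15 Ishek Administrative Region − 11h15m = 02:00 UTC.
1 April 2018 is a Sunday, so the first Sunday is April 1.
1 October 2018 is a Monday, so the first Saturday is October 6 and the second is October 13.
At the standard offset (UTC+12:00), 02:00 UTC + 12h = 14:00 Yalion Territory standard time.
The standard-time date in Yalion Territory, 7 March 2018, does not fall between 1 April and 13 October, so daylight saving is not in effect and Yalion Territory is at UTC+12:00.
02:00 UTC + 12h = 14:00 Yalion Territory.

14:00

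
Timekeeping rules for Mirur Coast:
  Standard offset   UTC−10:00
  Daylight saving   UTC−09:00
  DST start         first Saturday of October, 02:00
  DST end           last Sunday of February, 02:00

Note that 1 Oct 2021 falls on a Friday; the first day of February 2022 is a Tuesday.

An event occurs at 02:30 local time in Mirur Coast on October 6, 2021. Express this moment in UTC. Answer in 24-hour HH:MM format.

11:30

1 October 2021 is a Friday, so the first Saturday is October 2.
1 February 2022 is a Tuesday, so Sundays fall on 6, 13, 20, 27; the last is February 27.
October 6, 2021 lies within the daylight-saving period (2 October 2021 – 27 February 2022), so Mirur Coast is on daylight time, UTC−09:00.
02:30 local + 9h = 11:30 UTC.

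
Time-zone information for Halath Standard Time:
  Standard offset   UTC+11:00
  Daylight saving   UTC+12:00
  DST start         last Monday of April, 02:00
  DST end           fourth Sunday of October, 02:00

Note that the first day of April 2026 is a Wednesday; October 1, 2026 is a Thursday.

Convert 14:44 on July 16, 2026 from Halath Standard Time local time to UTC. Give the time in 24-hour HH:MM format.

1 April 2026 is a Wednesday, so Mondays fall on 6, 13, 20, 27; the last is April 27.
1 October 2026 is a Thursday, so the first Sunday is October 4 and the fourth is October 25.
July 16, 2026 lies within the daylight-saving period (27 April – 25 October), so Halath Standard Time is on daylight time, UTC+12:00.
14:44 local − 12h = 02:44 UTC.

02:44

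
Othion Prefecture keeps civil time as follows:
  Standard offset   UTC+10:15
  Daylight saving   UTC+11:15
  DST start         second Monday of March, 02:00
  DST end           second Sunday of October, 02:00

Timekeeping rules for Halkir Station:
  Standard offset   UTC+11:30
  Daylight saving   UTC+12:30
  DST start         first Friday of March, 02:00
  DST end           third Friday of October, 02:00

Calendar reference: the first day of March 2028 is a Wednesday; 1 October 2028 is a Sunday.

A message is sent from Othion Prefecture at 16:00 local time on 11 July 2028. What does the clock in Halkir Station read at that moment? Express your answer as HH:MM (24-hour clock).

1 March 2028 is a Wednesday, so the first Monday is March 6 and the second is March 13.
1 October 2028 is a Sunday, so the first Sunday is October 1 and the second is October 8.
11 July 2028 falls between 13 March and 8 October, so daylight saving is in effect and Othion Prefecture is at UTC+11:15.
16:00 Othion Prefecture − 11h15m = 04:45 UTC.
1 March 2028 is a Wednesday, so the first Friday is March 3.
1 October 2028 is a Sunday, so the first Friday is October 6 and the third is October 20.
At the standard offset (UTC+11:30), 04:45 UTC + 11h30m = 16:15 Halkir Station standard time.
The standard-time date in Halkir Station, 11 July 2028, lies within the daylight-saving period (3 March – 20 October), so Halkir Station is on daylight time, UTC+12:30.
04:45 UTC + 12h30m = 17:15 Halkir Station.

17:15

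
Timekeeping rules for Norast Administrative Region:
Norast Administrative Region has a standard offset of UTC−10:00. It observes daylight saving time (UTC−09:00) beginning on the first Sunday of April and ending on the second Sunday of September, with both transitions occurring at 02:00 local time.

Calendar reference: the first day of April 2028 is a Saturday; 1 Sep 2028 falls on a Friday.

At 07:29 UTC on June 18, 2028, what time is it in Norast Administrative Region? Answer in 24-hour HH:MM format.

22:29

1 April 2028 is a Saturday, so the first Sunday is April 2.
1 September 2028 is a Friday, so the first Sunday is September 3 and the second is September 10.
At the standard offset (UTC−10:00), 07:29 UTC − 10h = 21:29 Norast Administrative Region standard time (rolling into the previous day, 17 June 2028).
The standard-time date in Norast Administrative Region, June 17, 2028, falls between 2 April and 10 September, so daylight saving is in effect and Norast Administrative Region is at UTC−09:00.
07:29 UTC − 9h = 22:29 local (rolling into the previous day, 17 June 2028).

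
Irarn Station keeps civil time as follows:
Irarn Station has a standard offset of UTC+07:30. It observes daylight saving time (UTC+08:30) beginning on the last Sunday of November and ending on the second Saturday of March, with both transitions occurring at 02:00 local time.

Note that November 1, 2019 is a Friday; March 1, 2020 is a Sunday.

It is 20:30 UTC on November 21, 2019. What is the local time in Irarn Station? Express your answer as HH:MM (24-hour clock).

1 November 2019 is a Friday, so Sundays fall on 3, 10, 17, 24; the last is November 24.
1 March 2020 is a Sunday, so the first Saturday is March 7 and the second is March 14.
At the standard offset (UTC+07:30), 20:30 UTC + 7h30m = 04:00 Irarn Station standard time (rolling into the next day, 22 November 2019).
The standard-time date in Irarn Station, November 22, 2019, is outside the daylight-saving period (24 November 2019 – 14 March 2020), so Irarn Station is on standard time, UTC+07:30.
20:30 UTC + 7h30m = 04:00 local (rolling into the next day, 22 November 2019).

04:00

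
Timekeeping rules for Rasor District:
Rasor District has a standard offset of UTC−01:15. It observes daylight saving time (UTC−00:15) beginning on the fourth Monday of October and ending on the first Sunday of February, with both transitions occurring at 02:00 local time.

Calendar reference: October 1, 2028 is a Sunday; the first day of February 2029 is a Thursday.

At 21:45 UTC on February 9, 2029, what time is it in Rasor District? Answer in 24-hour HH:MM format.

20:30

1 October 2028 is a Sunday, so the first Monday is October 2 and the fourth is October 23.
1 February 2029 is a Thursday, so the first Sunday is February 4.
At the standard offset (UTC−01:15), 21:45 UTC − 1h15m = 20:30 Rasor District standard time.
The standard-time date in Rasor District, February 9, 2029, is outside the daylight-saving period (23 October 2028 – 4 February 2029), so Rasor District is on standard time, UTC−01:15.
21:45 UTC − 1h15m = 20:30 local.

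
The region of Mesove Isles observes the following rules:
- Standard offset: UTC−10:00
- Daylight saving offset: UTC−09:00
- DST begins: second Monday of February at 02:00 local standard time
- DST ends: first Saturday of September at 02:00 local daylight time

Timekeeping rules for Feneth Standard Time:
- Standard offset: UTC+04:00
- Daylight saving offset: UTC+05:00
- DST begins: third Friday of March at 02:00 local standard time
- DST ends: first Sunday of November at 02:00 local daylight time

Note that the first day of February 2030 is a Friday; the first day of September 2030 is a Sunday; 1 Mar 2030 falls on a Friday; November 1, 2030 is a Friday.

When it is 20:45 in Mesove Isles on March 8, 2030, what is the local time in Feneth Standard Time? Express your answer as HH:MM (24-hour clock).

1 February 2030 is a Friday, so the first Monday is February 4 and the second is February 11.
1 September 2030 is a Sunday, so the first Saturday is September 7.
Daylight saving runs 11 February – 7 September; March 8, 2030 is inside that window, so Mesove Isles is at UTC−09:00.
20:45 Mesove Isles + 9h = 05:45 UTC (rolling into the next day, 9 March 2030).
1 March 2030 is a Friday, so the first Friday is March 1 and the third is March 15.
1 November 2030 is a Friday, so the first Sunday is November 3.
At the standard offset (UTC+04:00), 05:45 UTC + 4h = 09:45 Feneth Standard Time standard time.
Daylight saving runs 15 March – 3 November; the standard-time date in Feneth Standard Time, March 9, 2030, is outside that window, so Feneth Standard Time is on standard time at UTC+04:00.
05:45 UTC + 4h = 09:45 Feneth Standard Time.

09:45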